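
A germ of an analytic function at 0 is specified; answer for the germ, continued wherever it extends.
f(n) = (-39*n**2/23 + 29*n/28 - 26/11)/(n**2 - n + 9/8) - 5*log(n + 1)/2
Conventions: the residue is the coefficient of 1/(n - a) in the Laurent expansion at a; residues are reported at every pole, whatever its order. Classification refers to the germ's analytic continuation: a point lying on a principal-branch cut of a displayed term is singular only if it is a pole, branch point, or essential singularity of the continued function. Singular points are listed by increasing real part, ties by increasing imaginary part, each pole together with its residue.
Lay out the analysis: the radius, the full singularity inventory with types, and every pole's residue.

Radius of convergence at 0: 1.
At -1: a logarithmic branch point.
At (1/2) - ((1/4)*sqrt(14))*i: a pole of order 1; residue (-425/1288) - ((1392/12397)*sqrt(14))*i.
At (1/2) + ((1/4)*sqrt(14))*i: a pole of order 1; residue (-425/1288) + ((1392/12397)*sqrt(14))*i.

Denominator factor (n**2 - n + 9/8): discriminant -7/2, complex-conjugate roots (1/2) + ((1/4)*sqrt(14))*i and (1/2) - ((1/4)*sqrt(14))*i; poles of order 1, moduli (3/4)*sqrt(2) and (3/4)*sqrt(2).
Branch term (-5/2)*log(1 - n/(-1)): its argument vanishes at n = -1, a logarithmic branch point, modulus 1.
The radius of convergence is the smallest modulus among the singular points: 1.
The branch term is analytic at (1/2) - ((1/4)*sqrt(14))*i and contributes nothing to the residue; only the rational part matters.
The factor n**2 - n + 9/8 splits as (n - a)(n - a') with a = (1/2) - ((1/4)*sqrt(14))*i, a' = (1/2) + ((1/4)*sqrt(14))*i. At the order-1 pole a set g(n) = (n - a)*(rational part) = [-39*n**2/23 + 29*n/28 - 26/11] / (n - a').
Simple pole: residue = g(a) at a = (1/2) - ((1/4)*sqrt(14))*i, which is (-425/1288) - ((1392/12397)*sqrt(14))*i.
The branch term is analytic at (1/2) + ((1/4)*sqrt(14))*i and contributes nothing to the residue; only the rational part matters.
The factor n**2 - n + 9/8 splits as (n - a)(n - a') with a = (1/2) + ((1/4)*sqrt(14))*i, a' = (1/2) - ((1/4)*sqrt(14))*i. At the order-1 pole a set g(n) = (n - a)*(rational part) = [-39*n**2/23 + 29*n/28 - 26/11] / (n - a').
Simple pole: residue = g(a) at a = (1/2) + ((1/4)*sqrt(14))*i, which is (-425/1288) + ((1392/12397)*sqrt(14))*i.
List the singular points by increasing real part (a conjugate pair: the negative imaginary part first).


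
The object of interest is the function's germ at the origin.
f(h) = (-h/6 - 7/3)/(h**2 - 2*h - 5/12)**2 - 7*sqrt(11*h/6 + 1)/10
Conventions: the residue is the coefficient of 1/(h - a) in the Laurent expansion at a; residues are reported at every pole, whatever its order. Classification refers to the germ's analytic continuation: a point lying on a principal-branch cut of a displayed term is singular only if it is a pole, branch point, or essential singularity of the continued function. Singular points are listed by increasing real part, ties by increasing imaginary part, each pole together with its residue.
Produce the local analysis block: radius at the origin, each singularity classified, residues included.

Denominator factor (h**2 - 2*h - 5/12)^2: discriminant 17/3, real irrational roots 1 + (1/6)*sqrt(51) and 1 - (1/6)*sqrt(51); poles of order 2, moduli 1 + (1/6)*sqrt(51) and -1 + (1/6)*sqrt(51).
Branch term (-7/10)*sqrt(1 - h/(-6/11)): its argument vanishes at h = -6/11, a square-root branch point, modulus 6/11.
The radius of convergence is the smallest modulus among the singular points: -1 + (1/6)*sqrt(51).
The branch term is analytic at 1 - (1/6)*sqrt(51) and contributes nothing to the residue; only the rational part matters.
The factor h**2 - 2*h - 5/12 splits as (h - a)(h - a') with a = 1 - (1/6)*sqrt(51), a' = 1 + (1/6)*sqrt(51). At the order-2 pole a set g(h) = (h - a)^2*(rational part) = [-h/6 - 7/3] / (h - a')^2.
Order-2 pole: residue = g'(a); g'(1 - (1/6)*sqrt(51)) = -(15/289)*sqrt(51), so the residue is -(15/289)*sqrt(51).
The branch term is analytic at 1 + (1/6)*sqrt(51) and contributes nothing to the residue; only the rational part matters.
The factor h**2 - 2*h - 5/12 splits as (h - a)(h - a') with a = 1 + (1/6)*sqrt(51), a' = 1 - (1/6)*sqrt(51). At the order-2 pole a set g(h) = (h - a)^2*(rational part) = [-h/6 - 7/3] / (h - a')^2.
Order-2 pole: residue = g'(a); g'(1 + (1/6)*sqrt(51)) = (15/289)*sqrt(51), so the residue is (15/289)*sqrt(51).
List the singular points by increasing real part (a conjugate pair: the negative imaginary part first).

Radius of convergence at 0: -1 + (1/6)*sqrt(51).
At -6/11: an algebraic (square-root) branch point.
At 1 - (1/6)*sqrt(51): a pole of order 2; residue -(15/289)*sqrt(51).
At 1 + (1/6)*sqrt(51): a pole of order 2; residue (15/289)*sqrt(51).


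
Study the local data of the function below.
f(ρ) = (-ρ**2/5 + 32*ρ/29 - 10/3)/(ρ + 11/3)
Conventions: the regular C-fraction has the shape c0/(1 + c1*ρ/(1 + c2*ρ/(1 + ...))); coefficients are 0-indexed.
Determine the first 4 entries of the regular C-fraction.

The regular C-fraction coefficients are [-10/11, 963/1595, -4313/18618, 11049899/69223650].

Taylor coefficients (expand at 0): a_0 = -10/11, a_1 = 1926/3509, a_2 = -39417/192995, a_3 = 118251/2122945.
c0 = a_0 = -10/11. Peel one level at a time: if S = 1 + c*ρ/S' with S'(0) = 1, then c is the ρ-coefficient of S and S' = c*ρ/(S - 1).
S_1 = c0/f = 1 + (963/1595)*ρ + (12939/92510)*ρ^2 + ...; c1 = 963/1595.
S_2 = c1*ρ/(S_1 - 1) = 1 + (-4313/18618)*ρ + (381031/10304100)*ρ^2 + ...; c2 = -4313/18618.
S_3 = c2*ρ/(S_2 - 1) = 1 + (11049899/69223650)*ρ + ...; c3 = 11049899/69223650.


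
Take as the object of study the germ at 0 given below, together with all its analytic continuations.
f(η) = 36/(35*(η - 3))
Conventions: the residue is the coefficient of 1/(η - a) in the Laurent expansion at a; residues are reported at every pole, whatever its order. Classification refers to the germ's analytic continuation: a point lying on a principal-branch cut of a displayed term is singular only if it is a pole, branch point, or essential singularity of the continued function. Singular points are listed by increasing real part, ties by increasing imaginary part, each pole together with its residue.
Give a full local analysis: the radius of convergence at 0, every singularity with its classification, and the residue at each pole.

Radius of convergence at 0: 3.
At 3: a pole of order 1; residue 36/35.

Denominator factor (η - 3): pole of order 1 at 3, modulus 3.
The radius of convergence is the smallest modulus among the singular points: 3.
At the order-1 pole 3 set g(η) = (η - (3))*f(η) = 36/35.
Simple pole: residue = g(a) at a = 3, which is 36/35.


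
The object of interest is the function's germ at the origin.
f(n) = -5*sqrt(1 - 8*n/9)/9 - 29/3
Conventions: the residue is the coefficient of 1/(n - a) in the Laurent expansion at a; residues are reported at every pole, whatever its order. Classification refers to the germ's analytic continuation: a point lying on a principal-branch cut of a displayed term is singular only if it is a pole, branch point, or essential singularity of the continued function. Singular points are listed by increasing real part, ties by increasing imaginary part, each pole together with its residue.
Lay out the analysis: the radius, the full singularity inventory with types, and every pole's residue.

Branch term (-5/9)*sqrt(1 - n/(9/8)): its argument vanishes at n = 9/8, a square-root branch point, modulus 9/8.
The radius of convergence is the smallest modulus among the singular points: 9/8.

Radius of convergence at 0: 9/8.
At 9/8: an algebraic (square-root) branch point.


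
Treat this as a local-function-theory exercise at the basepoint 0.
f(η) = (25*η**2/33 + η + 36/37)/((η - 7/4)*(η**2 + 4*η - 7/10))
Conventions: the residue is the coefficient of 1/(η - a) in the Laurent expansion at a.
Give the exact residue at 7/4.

At the order-1 pole 7/4 set g(η) = (η - (7/4))*f(η) = (25*η**2/33 + η + 36/37)/(η**2 + 4*η - 7/10).
Simple pole: residue = g(a) at a = 7/4, which is 492605/914529.

The residue is 492605/914529.


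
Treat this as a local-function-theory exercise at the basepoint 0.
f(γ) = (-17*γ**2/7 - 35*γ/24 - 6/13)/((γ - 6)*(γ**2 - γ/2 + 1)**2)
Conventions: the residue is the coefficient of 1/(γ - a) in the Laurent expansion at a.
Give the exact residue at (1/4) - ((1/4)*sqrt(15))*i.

The residue is (35177/841568) + ((24557971/568058400)*sqrt(15))*i.


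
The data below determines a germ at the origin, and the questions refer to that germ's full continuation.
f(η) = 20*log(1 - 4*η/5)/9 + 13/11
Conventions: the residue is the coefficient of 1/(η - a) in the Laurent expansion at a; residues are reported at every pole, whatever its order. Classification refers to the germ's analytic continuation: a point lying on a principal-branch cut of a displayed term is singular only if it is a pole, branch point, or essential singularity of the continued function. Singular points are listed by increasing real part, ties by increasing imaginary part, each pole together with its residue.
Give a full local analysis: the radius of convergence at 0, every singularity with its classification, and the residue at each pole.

Branch term (20/9)*log(1 - η/(5/4)): its argument vanishes at η = 5/4, a logarithmic branch point, modulus 5/4.
The radius of convergence is the smallest modulus among the singular points: 5/4.

Radius of convergence at 0: 5/4.
At 5/4: a logarithmic branch point.


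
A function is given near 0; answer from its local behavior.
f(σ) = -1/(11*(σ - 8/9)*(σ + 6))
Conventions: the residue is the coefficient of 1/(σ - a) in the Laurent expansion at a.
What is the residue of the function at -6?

The residue is 9/682.

At the order-1 pole -6 set g(σ) = (σ - (-6))*f(σ) = -1/(11*(σ - 8/9)).
Simple pole: residue = g(a) at a = -6, which is 9/682.


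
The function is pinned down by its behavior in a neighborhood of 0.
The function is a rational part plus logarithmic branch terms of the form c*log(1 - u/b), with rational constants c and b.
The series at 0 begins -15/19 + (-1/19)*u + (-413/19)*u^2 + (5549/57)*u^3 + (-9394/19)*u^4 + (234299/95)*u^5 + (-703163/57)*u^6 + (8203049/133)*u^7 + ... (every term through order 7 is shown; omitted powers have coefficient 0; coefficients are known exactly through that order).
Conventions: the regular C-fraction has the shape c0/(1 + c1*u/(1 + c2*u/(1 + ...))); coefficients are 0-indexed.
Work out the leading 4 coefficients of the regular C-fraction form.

The regular C-fraction coefficients are [-15/19, -1/15, -6194/15, 68060/163].

Taylor coefficients (read off): a_0 = -15/19, a_1 = -1/19, a_2 = -413/19, a_3 = 5549/57.
c0 = a_0 = -15/19. Peel one level at a time: if S = 1 + c*u/S' with S'(0) = 1, then c is the u-coefficient of S and S' = c*u/(S - 1).
S_1 = c0/f = 1 + (-1/15)*u + (-6194/225)*u^2 + ...; c1 = -1/15.
S_2 = c1*u/(S_1 - 1) = 1 + (-6194/15)*u + (517256/3)*u^2 + ...; c2 = -6194/15.
S_3 = c2*u/(S_2 - 1) = 1 + (68060/163)*u + ...; c3 = 68060/163.


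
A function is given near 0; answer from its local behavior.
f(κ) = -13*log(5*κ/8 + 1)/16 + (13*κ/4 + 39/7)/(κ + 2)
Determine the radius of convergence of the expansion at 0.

The radius of convergence is 8/5.

Denominator factor (κ + 2): pole of order 1 at -2, modulus 2.
Branch term (-13/16)*log(1 - κ/(-8/5)): its argument vanishes at κ = -8/5, a logarithmic branch point, modulus 8/5.
The radius of convergence is the smallest modulus among the singular points: 8/5.


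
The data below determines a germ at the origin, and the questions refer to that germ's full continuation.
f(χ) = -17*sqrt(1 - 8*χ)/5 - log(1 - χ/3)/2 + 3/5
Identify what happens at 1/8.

The point is an algebraic (square-root) branch point.

The term (-17/5)*sqrt(1 - χ/(1/8)) has argument 1 - 1/8/(1/8) = 0 at 1/8: a square-root (algebraic, two-sheeted) branch point; the remaining terms are analytic or single-valued there.


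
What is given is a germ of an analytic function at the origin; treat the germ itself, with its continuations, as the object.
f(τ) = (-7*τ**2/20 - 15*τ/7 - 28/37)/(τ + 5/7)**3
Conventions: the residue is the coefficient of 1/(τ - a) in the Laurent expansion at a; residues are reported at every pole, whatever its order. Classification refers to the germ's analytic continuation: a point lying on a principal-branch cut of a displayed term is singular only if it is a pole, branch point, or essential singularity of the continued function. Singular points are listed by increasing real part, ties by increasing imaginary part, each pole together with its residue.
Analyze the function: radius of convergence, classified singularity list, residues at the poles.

Denominator factor (τ + 5/7)^3: pole of order 3 at -5/7, modulus 5/7.
The radius of convergence is the smallest modulus among the singular points: 5/7.
At the order-3 pole -5/7 set g(τ) = (τ - (-5/7))^3*f(τ) = -7*τ**2/20 - 15*τ/7 - 28/37.
Order-3 pole: residue = g''(a)/2; g''(-5/7) = -7/10, so the residue is -7/20.

Radius of convergence at 0: 5/7.
At -5/7: a pole of order 3; residue -7/20.


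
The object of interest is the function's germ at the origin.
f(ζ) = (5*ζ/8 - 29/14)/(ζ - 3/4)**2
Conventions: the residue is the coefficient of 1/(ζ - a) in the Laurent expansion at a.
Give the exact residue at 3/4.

At the order-2 pole 3/4 set g(ζ) = (ζ - (3/4))^2*f(ζ) = 5*ζ/8 - 29/14.
Order-2 pole: residue = g'(a); g'(3/4) = 5/8, so the residue is 5/8.

The residue is 5/8.


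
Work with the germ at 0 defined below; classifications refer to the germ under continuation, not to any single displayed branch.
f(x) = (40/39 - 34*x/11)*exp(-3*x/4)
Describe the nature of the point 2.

The point is a regular point.

There is no denominator, hence no pole anywhere.
The factor exp(-3*x/4) is entire.
So the germ continues analytically to 2.


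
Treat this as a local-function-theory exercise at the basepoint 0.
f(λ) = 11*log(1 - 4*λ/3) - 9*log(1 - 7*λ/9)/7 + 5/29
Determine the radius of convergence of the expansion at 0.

The radius of convergence is 3/4.

Branch term (-9/7)*log(1 - λ/(9/7)): its argument vanishes at λ = 9/7, a logarithmic branch point, modulus 9/7.
Branch term (11)*log(1 - λ/(3/4)): its argument vanishes at λ = 3/4, a logarithmic branch point, modulus 3/4.
The radius of convergence is the smallest modulus among the singular points: 3/4.


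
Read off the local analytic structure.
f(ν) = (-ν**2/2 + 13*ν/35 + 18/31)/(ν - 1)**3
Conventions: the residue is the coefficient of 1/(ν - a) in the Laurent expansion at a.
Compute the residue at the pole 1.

At the order-3 pole 1 set g(ν) = (ν - (1))^3*f(ν) = -ν**2/2 + 13*ν/35 + 18/31.
Order-3 pole: residue = g''(a)/2; g''(1) = -1, so the residue is -1/2.

The residue is -1/2.


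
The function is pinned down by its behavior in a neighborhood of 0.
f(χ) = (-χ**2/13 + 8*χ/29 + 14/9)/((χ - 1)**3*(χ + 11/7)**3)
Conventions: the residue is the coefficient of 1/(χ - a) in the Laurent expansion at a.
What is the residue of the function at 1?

The residue is 86271703/1068550704.

At the order-3 pole 1 set g(χ) = (χ - (1))^3*f(χ) = (-χ**2/13 + 8*χ/29 + 14/9)/(χ + 11/7)**3.
Order-3 pole: residue = g''(a)/2; g''(1) = 86271703/534275352, so the residue is 86271703/1068550704.


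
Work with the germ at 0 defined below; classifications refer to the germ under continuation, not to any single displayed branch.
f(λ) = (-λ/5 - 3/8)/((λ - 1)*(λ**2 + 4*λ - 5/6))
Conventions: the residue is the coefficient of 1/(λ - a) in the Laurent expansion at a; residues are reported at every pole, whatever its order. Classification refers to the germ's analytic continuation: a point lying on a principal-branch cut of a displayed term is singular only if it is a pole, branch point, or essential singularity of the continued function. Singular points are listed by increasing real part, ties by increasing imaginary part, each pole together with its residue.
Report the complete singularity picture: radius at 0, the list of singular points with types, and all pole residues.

Denominator factor (λ - 1): pole of order 1 at 1, modulus 1.
Denominator factor (λ**2 + 4*λ - 5/6): discriminant 58/3, real irrational roots -2 + (1/6)*sqrt(174) and -2 - (1/6)*sqrt(174); poles of order 1, moduli -2 + (1/6)*sqrt(174) and 2 + (1/6)*sqrt(174).
The radius of convergence is the smallest modulus among the singular points: -2 + (1/6)*sqrt(174).
The factor λ**2 + 4*λ - 5/6 splits as (λ - a)(λ - a') with a = -2 - (1/6)*sqrt(174), a' = -2 + (1/6)*sqrt(174). At the order-1 pole a set g(λ) = (λ - a)*f(λ) = [(-λ/5 - 3/8)/(λ - 1)] / (λ - a').
Simple pole: residue = g(a) at a = -2 - (1/6)*sqrt(174), which is 69/1000 - (107/29000)*sqrt(174).
The factor λ**2 + 4*λ - 5/6 splits as (λ - a)(λ - a') with a = -2 + (1/6)*sqrt(174), a' = -2 - (1/6)*sqrt(174). At the order-1 pole a set g(λ) = (λ - a)*f(λ) = [(-λ/5 - 3/8)/(λ - 1)] / (λ - a').
Simple pole: residue = g(a) at a = -2 + (1/6)*sqrt(174), which is 69/1000 + (107/29000)*sqrt(174).
At the order-1 pole 1 set g(λ) = (λ - (1))*f(λ) = (-λ/5 - 3/8)/(λ**2 + 4*λ - 5/6).
Simple pole: residue = g(a) at a = 1, which is -69/500.
List the singular points by increasing real part (a conjugate pair: the negative imaginary part first).

Radius of convergence at 0: -2 + (1/6)*sqrt(174).
At -2 - (1/6)*sqrt(174): a pole of order 1; residue 69/1000 - (107/29000)*sqrt(174).
At -2 + (1/6)*sqrt(174): a pole of order 1; residue 69/1000 + (107/29000)*sqrt(174).
At 1: a pole of order 1; residue -69/500.


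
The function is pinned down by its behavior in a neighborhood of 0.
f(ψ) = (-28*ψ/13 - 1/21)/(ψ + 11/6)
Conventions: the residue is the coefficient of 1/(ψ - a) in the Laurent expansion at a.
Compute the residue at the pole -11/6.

At the order-1 pole -11/6 set g(ψ) = (ψ - (-11/6))*f(ψ) = -28*ψ/13 - 1/21.
Simple pole: residue = g(a) at a = -11/6, which is 355/91.

The residue is 355/91.


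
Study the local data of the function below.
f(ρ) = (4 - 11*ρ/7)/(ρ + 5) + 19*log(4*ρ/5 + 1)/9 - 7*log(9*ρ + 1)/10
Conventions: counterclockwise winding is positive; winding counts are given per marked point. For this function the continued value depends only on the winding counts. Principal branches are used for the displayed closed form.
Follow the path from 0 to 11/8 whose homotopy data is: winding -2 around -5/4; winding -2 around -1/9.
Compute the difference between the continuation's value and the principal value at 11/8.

The rational part is single-valued and drops out of the difference; each branch term changes only by its own monodromy.
(19/9)*log(1 - ρ/(-5/4)): each positive loop around -5/4 adds 2*pi*i to the log, so winding -2 contributes (19/9)*(-2)*2*pi*i = -(76/9)*pi*i.
(-7/10)*log(1 - ρ/(-1/9)): each positive loop around -1/9 adds 2*pi*i to the log, so winding -2 contributes (-7/10)*(-2)*2*pi*i = (14/5)*pi*i.
Summing the contributions at ρ = 11/8 gives -(254/45)*pi*i.

Continued minus principal equals -(254/45)*pi*i.


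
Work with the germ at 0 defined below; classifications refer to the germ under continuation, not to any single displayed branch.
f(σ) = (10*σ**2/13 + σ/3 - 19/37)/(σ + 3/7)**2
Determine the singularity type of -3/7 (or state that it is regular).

The point is a pole of order 2.

The denominator factor σ + 3/7 vanishes at -3/7 and appears to the power 2; the numerator there equals -12140/23569, nonzero, and no other factor vanishes.
Hence a pole whose order is the multiplicity, 2.


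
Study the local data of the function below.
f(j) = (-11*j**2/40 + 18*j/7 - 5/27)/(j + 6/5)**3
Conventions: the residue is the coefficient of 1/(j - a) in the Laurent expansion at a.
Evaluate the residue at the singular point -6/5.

The residue is -11/40.

At the order-3 pole -6/5 set g(j) = (j - (-6/5))^3*f(j) = -11*j**2/40 + 18*j/7 - 5/27.
Order-3 pole: residue = g''(a)/2; g''(-6/5) = -11/20, so the residue is -11/40.


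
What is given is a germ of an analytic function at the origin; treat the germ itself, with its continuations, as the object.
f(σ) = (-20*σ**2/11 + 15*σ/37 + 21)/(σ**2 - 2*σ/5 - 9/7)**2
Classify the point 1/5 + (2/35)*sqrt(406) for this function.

The point is a pole of order 2.

The denominator factor σ**2 - 2*σ/5 - 9/7 vanishes at 1/5 + (2/35)*sqrt(406) and appears to the power 2; the numerator there equals 264928/14245 - (262/14245)*sqrt(406), nonzero, and no other factor vanishes.
Hence a pole whose order is the multiplicity, 2.


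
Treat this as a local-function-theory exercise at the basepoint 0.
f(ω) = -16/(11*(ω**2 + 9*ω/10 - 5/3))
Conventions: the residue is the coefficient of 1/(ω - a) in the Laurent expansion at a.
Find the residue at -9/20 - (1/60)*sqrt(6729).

The residue is (160/24673)*sqrt(6729).

The factor ω**2 + 9*ω/10 - 5/3 splits as (ω - a)(ω - a') with a = -9/20 - (1/60)*sqrt(6729), a' = -9/20 + (1/60)*sqrt(6729). At the order-1 pole a set g(ω) = (ω - a)*f(ω) = [-16/11] / (ω - a').
Simple pole: residue = g(a) at a = -9/20 - (1/60)*sqrt(6729), which is (160/24673)*sqrt(6729).


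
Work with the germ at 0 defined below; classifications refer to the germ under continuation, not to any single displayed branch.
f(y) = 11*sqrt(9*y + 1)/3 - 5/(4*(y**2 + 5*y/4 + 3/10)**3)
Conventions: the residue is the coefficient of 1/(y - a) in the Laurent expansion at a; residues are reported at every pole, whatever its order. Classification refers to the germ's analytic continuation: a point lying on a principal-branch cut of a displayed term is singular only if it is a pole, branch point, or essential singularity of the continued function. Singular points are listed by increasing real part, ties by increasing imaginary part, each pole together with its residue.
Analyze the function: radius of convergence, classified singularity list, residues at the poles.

Denominator factor (y**2 + 5*y/4 + 3/10)^3: discriminant 29/80, real irrational roots -5/8 + (1/40)*sqrt(145) and -5/8 - (1/40)*sqrt(145); poles of order 3, moduli 5/8 - (1/40)*sqrt(145) and 5/8 + (1/40)*sqrt(145).
Branch term (11/3)*sqrt(1 - y/(-1/9)): its argument vanishes at y = -1/9, a square-root branch point, modulus 1/9.
The radius of convergence is the smallest modulus among the singular points: 1/9.
The branch term is analytic at -5/8 - (1/40)*sqrt(145) and contributes nothing to the residue; only the rational part matters.
The factor y**2 + 5*y/4 + 3/10 splits as (y - a)(y - a') with a = -5/8 - (1/40)*sqrt(145), a' = -5/8 + (1/40)*sqrt(145). At the order-3 pole a set g(y) = (y - a)^3*(rational part) = [-5/4] / (y - a')^3.
Order-3 pole: residue = g''(a)/2; g''(-5/8 - (1/40)*sqrt(145)) = (384000/24389)*sqrt(145), so the residue is (192000/24389)*sqrt(145).
The branch term is analytic at -5/8 + (1/40)*sqrt(145) and contributes nothing to the residue; only the rational part matters.
The factor y**2 + 5*y/4 + 3/10 splits as (y - a)(y - a') with a = -5/8 + (1/40)*sqrt(145), a' = -5/8 - (1/40)*sqrt(145). At the order-3 pole a set g(y) = (y - a)^3*(rational part) = [-5/4] / (y - a')^3.
Order-3 pole: residue = g''(a)/2; g''(-5/8 + (1/40)*sqrt(145)) = -(384000/24389)*sqrt(145), so the residue is -(192000/24389)*sqrt(145).
List the singular points by increasing real part (a conjugate pair: the negative imaginary part first).

Radius of convergence at 0: 1/9.
At -5/8 - (1/40)*sqrt(145): a pole of order 3; residue (192000/24389)*sqrt(145).
At -5/8 + (1/40)*sqrt(145): a pole of order 3; residue -(192000/24389)*sqrt(145).
At -1/9: an algebraic (square-root) branch point.


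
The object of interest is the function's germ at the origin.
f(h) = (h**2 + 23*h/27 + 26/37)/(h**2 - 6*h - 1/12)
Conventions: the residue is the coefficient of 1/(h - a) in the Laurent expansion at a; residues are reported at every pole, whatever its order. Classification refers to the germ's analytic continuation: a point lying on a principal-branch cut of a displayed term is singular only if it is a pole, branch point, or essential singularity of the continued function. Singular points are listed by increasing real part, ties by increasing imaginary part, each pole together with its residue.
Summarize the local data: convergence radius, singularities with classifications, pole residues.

Denominator factor (h**2 - 6*h - 1/12): discriminant 109/3, real irrational roots 3 + (1/6)*sqrt(327) and 3 - (1/6)*sqrt(327); poles of order 1, moduli 3 + (1/6)*sqrt(327) and -3 + (1/6)*sqrt(327).
The radius of convergence is the smallest modulus among the singular points: -3 + (1/6)*sqrt(327).
The factor h**2 - 6*h - 1/12 splits as (h - a)(h - a') with a = 3 - (1/6)*sqrt(327), a' = 3 + (1/6)*sqrt(327). At the order-1 pole a set g(h) = (h - a)*f(h) = [h**2 + 23*h/27 + 26/37] / (h - a').
Simple pole: residue = g(a) at a = 3 - (1/6)*sqrt(327), which is 185/54 - (28427/145188)*sqrt(327).
The factor h**2 - 6*h - 1/12 splits as (h - a)(h - a') with a = 3 + (1/6)*sqrt(327), a' = 3 - (1/6)*sqrt(327). At the order-1 pole a set g(h) = (h - a)*f(h) = [h**2 + 23*h/27 + 26/37] / (h - a').
Simple pole: residue = g(a) at a = 3 + (1/6)*sqrt(327), which is 185/54 + (28427/145188)*sqrt(327).
List the singular points by increasing real part (a conjugate pair: the negative imaginary part first).

Radius of convergence at 0: -3 + (1/6)*sqrt(327).
At 3 - (1/6)*sqrt(327): a pole of order 1; residue 185/54 - (28427/145188)*sqrt(327).
At 3 + (1/6)*sqrt(327): a pole of order 1; residue 185/54 + (28427/145188)*sqrt(327).


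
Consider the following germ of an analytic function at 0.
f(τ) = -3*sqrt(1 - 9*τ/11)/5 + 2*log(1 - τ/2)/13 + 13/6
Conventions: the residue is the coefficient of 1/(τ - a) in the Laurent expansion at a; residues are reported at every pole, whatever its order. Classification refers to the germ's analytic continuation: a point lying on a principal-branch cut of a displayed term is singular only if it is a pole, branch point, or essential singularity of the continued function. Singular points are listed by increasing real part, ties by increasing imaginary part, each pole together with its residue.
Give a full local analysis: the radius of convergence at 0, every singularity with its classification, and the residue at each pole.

Radius of convergence at 0: 11/9.
At 11/9: an algebraic (square-root) branch point.
At 2: a logarithmic branch point.

Branch term (-3/5)*sqrt(1 - τ/(11/9)): its argument vanishes at τ = 11/9, a square-root branch point, modulus 11/9.
Branch term (2/13)*log(1 - τ/(2)): its argument vanishes at τ = 2, a logarithmic branch point, modulus 2.
The radius of convergence is the smallest modulus among the singular points: 11/9.
List the singular points by increasing real part (a conjugate pair: the negative imaginary part first).


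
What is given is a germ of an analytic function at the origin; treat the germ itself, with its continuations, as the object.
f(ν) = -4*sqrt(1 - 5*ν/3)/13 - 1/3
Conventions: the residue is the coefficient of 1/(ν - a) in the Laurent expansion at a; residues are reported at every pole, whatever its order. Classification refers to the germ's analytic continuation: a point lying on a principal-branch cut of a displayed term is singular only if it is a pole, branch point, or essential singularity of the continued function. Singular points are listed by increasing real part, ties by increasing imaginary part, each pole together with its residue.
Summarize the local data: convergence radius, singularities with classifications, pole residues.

Radius of convergence at 0: 3/5.
At 3/5: an algebraic (square-root) branch point.

Branch term (-4/13)*sqrt(1 - ν/(3/5)): its argument vanishes at ν = 3/5, a square-root branch point, modulus 3/5.
The radius of convergence is the smallest modulus among the singular points: 3/5.


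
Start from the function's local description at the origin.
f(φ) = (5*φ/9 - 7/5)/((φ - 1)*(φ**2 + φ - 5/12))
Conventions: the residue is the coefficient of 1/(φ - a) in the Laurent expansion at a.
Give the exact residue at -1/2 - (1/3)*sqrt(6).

The factor φ**2 + φ - 5/12 splits as (φ - a)(φ - a') with a = -1/2 - (1/3)*sqrt(6), a' = -1/2 + (1/3)*sqrt(6). At the order-1 pole a set g(φ) = (φ - a)*f(φ) = [(5*φ/9 - 7/5)/(φ - 1)] / (φ - a').
Simple pole: residue = g(a) at a = -1/2 - (1/3)*sqrt(6), which is 4/15 - (61/180)*sqrt(6).

The residue is 4/15 - (61/180)*sqrt(6).


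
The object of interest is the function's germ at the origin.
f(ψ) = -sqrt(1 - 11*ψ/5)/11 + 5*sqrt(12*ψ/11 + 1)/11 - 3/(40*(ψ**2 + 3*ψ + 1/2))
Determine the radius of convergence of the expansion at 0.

The radius of convergence is 3/2 - (1/2)*sqrt(7).

Denominator factor (ψ**2 + 3*ψ + 1/2): discriminant 7, real irrational roots -3/2 + (1/2)*sqrt(7) and -3/2 - (1/2)*sqrt(7); poles of order 1, moduli 3/2 - (1/2)*sqrt(7) and 3/2 + (1/2)*sqrt(7).
Branch term (-1/11)*sqrt(1 - ψ/(5/11)): its argument vanishes at ψ = 5/11, a square-root branch point, modulus 5/11.
Branch term (5/11)*sqrt(1 - ψ/(-11/12)): its argument vanishes at ψ = -11/12, a square-root branch point, modulus 11/12.
The radius of convergence is the smallest modulus among the singular points: 3/2 - (1/2)*sqrt(7).


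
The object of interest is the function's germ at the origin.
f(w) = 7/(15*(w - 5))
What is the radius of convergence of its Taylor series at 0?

The radius of convergence is 5.

Denominator factor (w - 5): pole of order 1 at 5, modulus 5.
The radius of convergence is the smallest modulus among the singular points: 5.


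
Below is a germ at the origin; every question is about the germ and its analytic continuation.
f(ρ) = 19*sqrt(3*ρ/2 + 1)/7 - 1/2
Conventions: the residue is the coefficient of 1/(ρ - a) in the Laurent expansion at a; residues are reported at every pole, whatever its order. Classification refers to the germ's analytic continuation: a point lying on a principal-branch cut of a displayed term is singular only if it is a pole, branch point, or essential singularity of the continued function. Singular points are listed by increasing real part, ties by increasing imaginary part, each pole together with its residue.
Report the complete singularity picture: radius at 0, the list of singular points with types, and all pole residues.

Radius of convergence at 0: 2/3.
At -2/3: an algebraic (square-root) branch point.

Branch term (19/7)*sqrt(1 - ρ/(-2/3)): its argument vanishes at ρ = -2/3, a square-root branch point, modulus 2/3.
The radius of convergence is the smallest modulus among the singular points: 2/3.


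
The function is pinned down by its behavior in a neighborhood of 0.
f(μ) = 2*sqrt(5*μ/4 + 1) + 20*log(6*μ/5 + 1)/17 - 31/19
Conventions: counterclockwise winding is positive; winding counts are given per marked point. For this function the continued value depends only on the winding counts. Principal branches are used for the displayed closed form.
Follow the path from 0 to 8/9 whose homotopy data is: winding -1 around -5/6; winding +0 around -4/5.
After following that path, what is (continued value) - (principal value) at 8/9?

Continued minus principal equals -(40/17)*pi*i.

The rational part is single-valued and drops out of the difference; each branch term changes only by its own monodromy.
(20/17)*log(1 - μ/(-5/6)): each positive loop around -5/6 adds 2*pi*i to the log, so winding -1 contributes (20/17)*(-1)*2*pi*i = -(40/17)*pi*i.
(2)*sqrt(1 - μ/(-4/5)): winding +0 is even, the square root returns to the same sheet, contribution 0.
Summing the contributions at μ = 8/9 gives -(40/17)*pi*i.


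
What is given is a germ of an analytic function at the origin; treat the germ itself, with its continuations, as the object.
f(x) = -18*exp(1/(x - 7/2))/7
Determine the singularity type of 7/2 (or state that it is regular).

The point is an essential singularity.

The exponent 1/(x - (7/2)) has a pole at 7/2, so exp(1/(x - (7/2))) takes every nonzero value near it: an essential singularity (not a pole of any order).


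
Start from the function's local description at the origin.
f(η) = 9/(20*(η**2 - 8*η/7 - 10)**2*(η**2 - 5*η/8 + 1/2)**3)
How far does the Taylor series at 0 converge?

Denominator factor (η**2 - 5*η/8 + 1/2)^3: discriminant -103/64, complex-conjugate roots (5/16) + ((1/16)*sqrt(103))*i and (5/16) - ((1/16)*sqrt(103))*i; poles of order 3, moduli (1/2)*sqrt(2) and (1/2)*sqrt(2).
Denominator factor (η**2 - 8*η/7 - 10)^2: discriminant 2024/49, real irrational roots 4/7 + (1/7)*sqrt(506) and 4/7 - (1/7)*sqrt(506); poles of order 2, moduli 4/7 + (1/7)*sqrt(506) and -4/7 + (1/7)*sqrt(506).
The radius of convergence is the smallest modulus among the singular points: (1/2)*sqrt(2).

The radius of convergence is (1/2)*sqrt(2).


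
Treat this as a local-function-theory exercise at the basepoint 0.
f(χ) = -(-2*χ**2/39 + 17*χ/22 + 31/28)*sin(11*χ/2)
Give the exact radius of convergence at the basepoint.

The factor -sin(11*χ/2) is entire and contributes no finite singular point.
The polynomial part has no poles.
No finite singular points: the Taylor series at 0 converges everywhere.

The radius of convergence is infinite.


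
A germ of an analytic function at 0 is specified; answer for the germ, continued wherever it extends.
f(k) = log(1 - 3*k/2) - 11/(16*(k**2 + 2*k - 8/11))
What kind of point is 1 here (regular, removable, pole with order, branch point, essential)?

Denominator factors: k**2 + 2*k - 8/11 = 25/11 at k = 1 — none vanishes.
Branch term log(1 - k/(2/3)): argument at 1 is -1/2, nonzero, so 1 is not its branch point (a point on a principal cut is still regular for the continued germ).
So the germ continues analytically to 1.

The point is a regular point.


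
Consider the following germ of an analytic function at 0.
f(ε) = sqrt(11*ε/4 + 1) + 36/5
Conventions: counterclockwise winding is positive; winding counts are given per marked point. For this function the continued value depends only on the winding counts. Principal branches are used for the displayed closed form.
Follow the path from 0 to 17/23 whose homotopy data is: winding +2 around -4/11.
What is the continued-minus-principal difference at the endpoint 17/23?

The rational part is single-valued and drops out of the difference; each branch term changes only by its own monodromy.
(1)*sqrt(1 - ε/(-4/11)): winding +2 is even, the square root returns to the same sheet, contribution 0.
Summing the contributions at ε = 17/23 gives 0.

Continued minus principal equals 0.


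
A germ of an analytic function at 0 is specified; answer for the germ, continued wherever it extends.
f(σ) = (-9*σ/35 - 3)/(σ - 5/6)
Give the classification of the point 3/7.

Denominator factors: σ - 5/6 = -17/42 at σ = 3/7 — none vanishes.
So the germ continues analytically to 3/7.

The point is a regular point.


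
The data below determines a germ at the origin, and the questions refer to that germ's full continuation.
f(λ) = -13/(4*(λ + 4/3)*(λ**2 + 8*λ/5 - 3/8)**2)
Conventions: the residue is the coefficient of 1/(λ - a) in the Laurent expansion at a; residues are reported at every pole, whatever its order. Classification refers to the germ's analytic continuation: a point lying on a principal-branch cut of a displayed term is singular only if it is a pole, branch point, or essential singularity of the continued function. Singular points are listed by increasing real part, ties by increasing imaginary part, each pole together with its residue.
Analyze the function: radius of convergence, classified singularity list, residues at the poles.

Denominator factor (λ**2 + 8*λ/5 - 3/8)^2: discriminant 203/50, real irrational roots -4/5 + (1/20)*sqrt(406) and -4/5 - (1/20)*sqrt(406); poles of order 2, moduli -4/5 + (1/20)*sqrt(406) and 4/5 + (1/20)*sqrt(406).
Denominator factor (λ + 4/3): pole of order 1 at -4/3, modulus 4/3.
The radius of convergence is the smallest modulus among the singular points: -4/5 + (1/20)*sqrt(406).
The factor λ**2 + 8*λ/5 - 3/8 splits as (λ - a)(λ - a') with a = -4/5 - (1/20)*sqrt(406), a' = -4/5 + (1/20)*sqrt(406). At the order-2 pole a set g(λ) = (λ - a)^2*f(λ) = [-13/(4*(λ + 4/3))] / (λ - a')^2.
Order-2 pole: residue = g'(a); g'(-4/5 - (1/20)*sqrt(406)) = 210600/69169 + (310065600/2850385321)*sqrt(406), so the residue is 210600/69169 + (310065600/2850385321)*sqrt(406).
At the order-1 pole -4/3 set g(λ) = (λ - (-4/3))*f(λ) = -13/(4*(λ**2 + 8*λ/5 - 3/8)**2).
Simple pole: residue = g(a) at a = -4/3, which is -421200/69169.
The factor λ**2 + 8*λ/5 - 3/8 splits as (λ - a)(λ - a') with a = -4/5 + (1/20)*sqrt(406), a' = -4/5 - (1/20)*sqrt(406). At the order-2 pole a set g(λ) = (λ - a)^2*f(λ) = [-13/(4*(λ + 4/3))] / (λ - a')^2.
Order-2 pole: residue = g'(a); g'(-4/5 + (1/20)*sqrt(406)) = 210600/69169 - (310065600/2850385321)*sqrt(406), so the residue is 210600/69169 - (310065600/2850385321)*sqrt(406).
List the singular points by increasing real part (a conjugate pair: the negative imaginary part first).

Radius of convergence at 0: -4/5 + (1/20)*sqrt(406).
At -4/5 - (1/20)*sqrt(406): a pole of order 2; residue 210600/69169 + (310065600/2850385321)*sqrt(406).
At -4/3: a pole of order 1; residue -421200/69169.
At -4/5 + (1/20)*sqrt(406): a pole of order 2; residue 210600/69169 - (310065600/2850385321)*sqrt(406).


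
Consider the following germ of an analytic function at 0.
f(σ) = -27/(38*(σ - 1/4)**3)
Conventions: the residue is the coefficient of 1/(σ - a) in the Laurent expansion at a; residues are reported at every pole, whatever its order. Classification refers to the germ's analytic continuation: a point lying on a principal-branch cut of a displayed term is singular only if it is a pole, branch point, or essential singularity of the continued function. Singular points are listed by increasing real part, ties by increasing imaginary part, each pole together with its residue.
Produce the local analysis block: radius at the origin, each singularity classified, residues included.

Denominator factor (σ - 1/4)^3: pole of order 3 at 1/4, modulus 1/4.
The radius of convergence is the smallest modulus among the singular points: 1/4.
At the order-3 pole 1/4 set g(σ) = (σ - (1/4))^3*f(σ) = -27/38.
Order-3 pole: residue = g''(a)/2; g''(1/4) = 0, so the residue is 0.

Radius of convergence at 0: 1/4.
At 1/4: a pole of order 3; residue 0.


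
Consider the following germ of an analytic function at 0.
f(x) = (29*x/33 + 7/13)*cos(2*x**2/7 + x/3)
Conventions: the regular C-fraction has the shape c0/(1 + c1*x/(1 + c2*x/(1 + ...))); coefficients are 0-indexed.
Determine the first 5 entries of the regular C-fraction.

Taylor coefficients (expand at 0): a_0 = 7/13, a_1 = 29/33, a_2 = -7/234, a_3 = -773/7722, a_4 = -29299/277992.
c0 = a_0 = 7/13. Peel one level at a time: if S = 1 + c*x/S' with S'(0) = 1, then c is the x-coefficient of S and S' = c*x/(S - 1).
S_1 = c0/f = 1 + (-377/231)*x + (32243/11858)*x^2 + ...; c1 = -377/231.
S_2 = c1*x/(S_1 - 1) = 1 + (96729/58058)*x + (65419/568516)*x^2 + ...; c2 = 96729/58058.
S_3 = c2*x/(S_2 - 1) = 1 + (-5037263/72933666)*x + (-72648279319/1010501939628)*x^2 + ...; c3 = -5037263/72933666.
S_4 = c3*x/(S_3 - 1) = 1 + (-355693523419/341707380354)*x + ...; c4 = -355693523419/341707380354.

The regular C-fraction coefficients are [7/13, -377/231, 96729/58058, -5037263/72933666, -355693523419/341707380354].


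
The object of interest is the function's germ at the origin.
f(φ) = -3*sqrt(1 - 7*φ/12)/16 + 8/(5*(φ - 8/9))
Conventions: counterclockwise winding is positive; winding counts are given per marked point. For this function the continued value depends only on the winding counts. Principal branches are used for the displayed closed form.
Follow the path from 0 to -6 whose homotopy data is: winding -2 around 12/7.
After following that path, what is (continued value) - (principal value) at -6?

Continued minus principal equals 0.

The rational part is single-valued and drops out of the difference; each branch term changes only by its own monodromy.
(-3/16)*sqrt(1 - φ/(12/7)): winding -2 is even, the square root returns to the same sheet, contribution 0.
Summing the contributions at φ = -6 gives 0.


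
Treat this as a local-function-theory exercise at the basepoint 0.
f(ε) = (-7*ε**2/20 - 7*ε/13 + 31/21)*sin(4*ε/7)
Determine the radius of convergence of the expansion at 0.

The radius of convergence is infinite.

The factor sin(4*ε/7) is entire and contributes no finite singular point.
The polynomial part has no poles.
No finite singular points: the Taylor series at 0 converges everywhere.
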